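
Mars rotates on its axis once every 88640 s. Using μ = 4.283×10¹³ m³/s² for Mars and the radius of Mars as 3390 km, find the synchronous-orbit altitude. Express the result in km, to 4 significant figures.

h_sync ≈ 17040 km

A synchronous orbit has period T, so by Kepler's third law a = (μT²/4π²)^(1/3).
μT²/4π² = 4.283×10¹³ × (8.864×10⁴)² / 39.48 = 8.524×10²¹ m³.
a = 2.043×10⁷ m = 20428 km.
Altitude h = a − R = 20428 − 3390 = 17038 km.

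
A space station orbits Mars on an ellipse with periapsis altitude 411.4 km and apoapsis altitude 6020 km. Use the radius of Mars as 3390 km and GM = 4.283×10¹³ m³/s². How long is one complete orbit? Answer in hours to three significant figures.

r_p = 3390 + 411.4 = 3801.4 km = 3.8014×10⁶ m.
r_a = 3390 + 6020 = 9410.0 km = 9.4100×10⁶ m.
Semi-major axis a = (r_p + r_a)/2 = (3801.4 + 9410.0)/2 = 6605.7 km = 6.606×10⁶ m.
By Kepler's third law T = 2π√(a³/μ) = 2π × 2.594×10³ = 1.630×10⁴ s.
= 4.528 hours.

T ≈ 4.53 hours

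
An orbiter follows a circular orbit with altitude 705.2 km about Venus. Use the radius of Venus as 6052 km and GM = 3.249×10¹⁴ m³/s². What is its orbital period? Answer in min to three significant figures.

r = 6052 + 705.2 = 6757.2 km = 6.7572×10⁶ m.
Kepler's third law: T = 2π√(r³/μ) = 2π√((6.757×10⁶)³ / 3.249×10¹⁴).
r³/μ = 9.496×10⁵ s², so T = 2π × 9.745×10² = 6.123×10³ s.
Converting: 6.123×10³ s ÷ 60.00 = 102.0 min.

T ≈ 102 min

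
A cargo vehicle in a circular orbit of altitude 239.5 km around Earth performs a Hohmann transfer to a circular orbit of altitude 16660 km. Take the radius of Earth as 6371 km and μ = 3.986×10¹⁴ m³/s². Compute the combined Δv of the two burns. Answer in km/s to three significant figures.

Δv_total ≈ 3.30 km/s

r₁ = 6371 + 239.5 = 6610.5 km = 6.6105×10⁶ m.
r₂ = 6371 + 16660 = 23031 km = 2.3031×10⁷ m.
Transfer ellipse a_t = (r₁ + r₂)/2 = 1.482×10⁷ m.
At r₁: circular v_c1 = √(μ/r₁) = 7765 m/s; transfer-perigee v_p = √[μ(2/r₁ − 1/a_t)] = 9680 m/s.
Δv₁ = v_p − v_c1 = 1915 m/s.
At r₂: circular v_c2 = √(μ/r₂) = 4160 m/s; transfer-apogee v_a = √[μ(2/r₂ − 1/a_t)] = 2778 m/s.
Δv₂ = v_c2 − v_a = 1382 m/s.
Total Δv = Δv₁ + Δv₂ = 3297 m/s = 3.297 km/s.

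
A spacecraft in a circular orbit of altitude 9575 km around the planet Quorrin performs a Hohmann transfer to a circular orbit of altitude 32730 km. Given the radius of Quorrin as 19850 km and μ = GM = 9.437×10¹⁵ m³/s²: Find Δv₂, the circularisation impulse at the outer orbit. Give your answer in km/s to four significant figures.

Δv ≈ 2.048 km/s

r₁ = 19850 + 9575 = 29425 km = 2.9425×10⁷ m.
r₂ = 19850 + 32730 = 52580 km = 5.2580×10⁷ m.
Transfer ellipse a_t = (r₁ + r₂)/2 = 4.100×10⁷ m.
At r₁: circular v_c1 = √(μ/r₁) = 17910 m/s; transfer-periapsis v_p = √[μ(2/r₁ − 1/a_t)] = 20280 m/s.
At r₂: circular v_c2 = √(μ/r₂) = 13400 m/s; transfer-apoapsis v_a = √[μ(2/r₂ − 1/a_t)] = 11350 m/s.
Δv₂ = v_c2 − v_a = 2048 m/s.
= 2.048 km/s.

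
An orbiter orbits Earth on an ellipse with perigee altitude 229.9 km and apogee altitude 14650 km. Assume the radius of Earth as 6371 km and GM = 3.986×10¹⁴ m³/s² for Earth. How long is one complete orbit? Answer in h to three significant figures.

T ≈ 4.49 h

r_p = 6371 + 229.9 = 6600.9 km = 6.6009×10⁶ m.
r_a = 6371 + 14650 = 21021 km = 2.1021×10⁷ m.
Semi-major axis a = (r_p + r_a)/2 = (6600.9 + 21021)/2 = 13811 km = 1.381×10⁷ m.
By Kepler's third law T = 2π√(a³/μ) = 2π × 2.571×10³ = 1.615×10⁴ s.
= 4.487 h.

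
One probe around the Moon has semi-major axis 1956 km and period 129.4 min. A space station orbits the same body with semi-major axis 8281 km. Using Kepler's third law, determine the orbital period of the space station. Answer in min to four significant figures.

T₂ ≈ 1127 min

Kepler's third law: T² ∝ a³, so T₂ = T₁ (a₂/a₁)^(3/2).
a₂/a₁ = 4.234, (a₂/a₁)^(3/2) = 8.711.
T₂ = 129.4 × 8.711 = 1127 min.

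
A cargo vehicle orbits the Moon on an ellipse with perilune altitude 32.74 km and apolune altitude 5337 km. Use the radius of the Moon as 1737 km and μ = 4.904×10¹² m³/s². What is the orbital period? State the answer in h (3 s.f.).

T ≈ 7.33 h

r_p = 1737 + 32.74 = 1769.7 km = 1.7697×10⁶ m.
r_a = 1737 + 5337 = 7074.0 km = 7.0740×10⁶ m.
Semi-major axis a = (r_p + r_a)/2 = (1769.7 + 7074.0)/2 = 4421.9 km = 4.422×10⁶ m.
By Kepler's third law T = 2π√(a³/μ) = 2π × 4.199×10³ = 2.638×10⁴ s.
= 7.328 h.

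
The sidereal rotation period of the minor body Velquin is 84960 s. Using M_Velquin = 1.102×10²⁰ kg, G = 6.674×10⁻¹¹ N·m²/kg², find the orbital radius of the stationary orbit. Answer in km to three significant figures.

r_sync ≈ 1100 km

μ = GM = 6.674×10⁻¹¹ × 1.102×10²⁰ = 7.355×10⁹ m³/s².
A synchronous orbit has period T, so by Kepler's third law a = (μT²/4π²)^(1/3).
μT²/4π² = 7.355×10⁹ × (8.496×10⁴)² / 39.48 = 1.345×10¹⁸ m³.
a = 1.104×10⁶ m = 1103.8 km.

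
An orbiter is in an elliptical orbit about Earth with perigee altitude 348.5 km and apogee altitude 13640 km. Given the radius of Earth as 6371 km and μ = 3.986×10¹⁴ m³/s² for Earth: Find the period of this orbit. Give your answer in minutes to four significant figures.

r_p = 6371 + 348.5 = 6719.5 km = 6.7195×10⁶ m.
r_a = 6371 + 13640 = 20011 km = 2.0011×10⁷ m.
Semi-major axis a = (r_p + r_a)/2 = (6719.5 + 20011)/2 = 13365 km = 1.337×10⁷ m.
By Kepler's third law T = 2π√(a³/μ) = 2π × 2.447×10³ = 1.538×10⁴ s.
= 256.3 minutes.

T ≈ 256.3 minutes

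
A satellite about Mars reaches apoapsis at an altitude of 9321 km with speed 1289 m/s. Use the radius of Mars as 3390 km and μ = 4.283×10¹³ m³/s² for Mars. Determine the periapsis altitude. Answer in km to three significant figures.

periapsis altitude ≈ 769 km

r_a = 3390 + 9321 = 12711 km = 1.271×10⁷ m.
Specific energy ε = v²/2 − μ/r = -2.539×10⁶ J/kg, so a = −μ/(2ε) = 8.435×10⁶ m.
The apsides satisfy r_p + r_a = 2a, so the periapsis radius is 2a − r_a = 4.159×10⁶ m = 4159.4 km.
Periapsis altitude = 4159.4 − 3390 = 769.43 km.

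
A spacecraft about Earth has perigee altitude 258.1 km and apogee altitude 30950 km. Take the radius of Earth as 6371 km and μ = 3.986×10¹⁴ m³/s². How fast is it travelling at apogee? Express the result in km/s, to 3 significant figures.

v ≈ 1.79 km/s

r_p = 6371 + 258.1 = 6629.1 km = 6.6291×10⁶ m.
r_a = 6371 + 30950 = 37321 km = 3.7321×10⁷ m.
Semi-major axis a = (r_p + r_a)/2 = 21975 km = 2.198×10⁷ m.
Vis-viva: v² = μ(2/r − 1/a) = 3.986×10¹⁴ × (5.359×10⁻⁸ − 4.551×10⁻⁸) = 3.222×10⁶ m²/s².
v = 1795 m/s = 1.795 km/s.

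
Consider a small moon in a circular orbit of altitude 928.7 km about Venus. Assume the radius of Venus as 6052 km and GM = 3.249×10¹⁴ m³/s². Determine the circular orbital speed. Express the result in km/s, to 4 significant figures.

r = 6052 + 928.7 = 6980.7 km = 6.9807×10⁶ m.
For a circular orbit v = √(μ/r) = √(3.249×10¹⁴ / 6.981×10⁶) = √(4.654×10⁷) = 6822 m/s.
That is 6.822 km/s.

v ≈ 6.822 km/s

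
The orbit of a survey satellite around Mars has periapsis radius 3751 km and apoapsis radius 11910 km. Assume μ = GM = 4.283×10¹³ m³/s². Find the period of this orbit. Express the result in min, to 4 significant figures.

T ≈ 350.6 min

Semi-major axis a = (r_p + r_a)/2 = (3751.0 + 11910)/2 = 7830.5 km = 7.830×10⁶ m.
By Kepler's third law T = 2π√(a³/μ) = 2π × 3.348×10³ = 2.104×10⁴ s.
= 350.6 min.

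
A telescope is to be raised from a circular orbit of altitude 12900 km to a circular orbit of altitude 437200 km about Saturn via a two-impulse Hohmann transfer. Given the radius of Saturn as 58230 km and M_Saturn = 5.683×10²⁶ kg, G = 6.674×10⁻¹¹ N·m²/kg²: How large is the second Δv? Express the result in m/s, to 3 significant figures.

Δv ≈ 4370 m/s

μ = GM = 6.674×10⁻¹¹ × 5.683×10²⁶ = 3.793×10¹⁶ m³/s².
r₁ = 58230 + 12900 = 71130 km = 7.1130×10⁷ m.
r₂ = 58230 + 437200 = 495430 km = 4.9543×10⁸ m.
Transfer ellipse a_t = (r₁ + r₂)/2 = 2.833×10⁸ m.
At r₁: circular v_c1 = √(μ/r₁) = 23090 m/s; transfer-perikrone v_p = √[μ(2/r₁ − 1/a_t)] = 30540 m/s.
At r₂: circular v_c2 = √(μ/r₂) = 8750 m/s; transfer-apokrone v_a = √[μ(2/r₂ − 1/a_t)] = 4384 m/s.
Δv₂ = v_c2 − v_a = 4365 m/s.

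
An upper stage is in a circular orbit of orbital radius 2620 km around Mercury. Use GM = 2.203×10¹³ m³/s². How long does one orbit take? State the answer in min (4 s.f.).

r = 2620 km = 2.620×10⁶ m.
Kepler's third law: T = 2π√(r³/μ) = 2π√((2.620×10⁶)³ / 2.203×10¹³).
r³/μ = 8.164×10⁵ s², so T = 2π × 9.035×10² = 5.677×10³ s.
Converting: 5.677×10³ s ÷ 60.00 = 94.62 min.

T ≈ 94.62 min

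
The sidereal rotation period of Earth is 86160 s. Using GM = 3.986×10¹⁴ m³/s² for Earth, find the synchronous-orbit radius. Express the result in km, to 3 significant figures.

A synchronous orbit has period T, so by Kepler's third law a = (μT²/4π²)^(1/3).
μT²/4π² = 3.986×10¹⁴ × (8.616×10⁴)² / 39.48 = 7.495×10²² m³.
a = 4.216×10⁷ m = 42163 km.

r_sync ≈ 42200 km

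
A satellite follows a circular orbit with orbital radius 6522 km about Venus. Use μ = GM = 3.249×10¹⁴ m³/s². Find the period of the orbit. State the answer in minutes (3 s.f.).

T ≈ 96.8 minutes

r = 6522 km = 6.522×10⁶ m.
Kepler's third law: T = 2π√(r³/μ) = 2π√((6.522×10⁶)³ / 3.249×10¹⁴).
r³/μ = 8.539×10⁵ s², so T = 2π × 9.241×10² = 5.806×10³ s.
Converting: 5.806×10³ s ÷ 60.00 = 96.77 minutes.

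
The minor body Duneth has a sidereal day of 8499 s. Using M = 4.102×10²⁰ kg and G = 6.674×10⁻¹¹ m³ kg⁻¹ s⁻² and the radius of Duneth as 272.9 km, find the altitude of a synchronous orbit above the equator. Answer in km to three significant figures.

μ = GM = 6.674×10⁻¹¹ × 4.102×10²⁰ = 2.738×10¹⁰ m³/s².
A synchronous orbit has period T, so by Kepler's third law a = (μT²/4π²)^(1/3).
μT²/4π² = 2.738×10¹⁰ × (8.499×10³)² / 39.48 = 5.009×10¹⁶ m³.
a = 3.686×10⁵ m = 368.63 km.
Altitude h = a − R = 368.63 − 272.9 = 95.726 km.

h_sync ≈ 95.7 km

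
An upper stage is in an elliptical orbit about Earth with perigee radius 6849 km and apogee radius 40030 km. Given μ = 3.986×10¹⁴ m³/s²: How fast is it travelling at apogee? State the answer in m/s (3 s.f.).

Semi-major axis a = (r_p + r_a)/2 = 23440 km = 2.344×10⁷ m.
Vis-viva: v² = μ(2/r − 1/a) = 3.986×10¹⁴ × (4.996×10⁻⁸ − 4.266×10⁻⁸) = 2.910×10⁶ m²/s².
v = 1706 m/s.

v ≈ 1710 m/s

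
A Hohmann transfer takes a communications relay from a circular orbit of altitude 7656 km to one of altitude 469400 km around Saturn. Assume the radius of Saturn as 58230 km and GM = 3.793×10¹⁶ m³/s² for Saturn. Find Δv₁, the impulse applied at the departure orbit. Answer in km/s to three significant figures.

Δv ≈ 8.00 km/s

r₁ = 58230 + 7656 = 65886 km = 6.5886×10⁷ m.
r₂ = 58230 + 469400 = 527630 km = 5.2763×10⁸ m.
Transfer ellipse a_t = (r₁ + r₂)/2 = 2.968×10⁸ m.
At r₁: circular v_c1 = √(μ/r₁) = 23990 m/s; transfer-perikrone v_p = √[μ(2/r₁ − 1/a_t)] = 31990 m/s.
Δv₁ = v_p − v_c1 = 8000 m/s.
= 8.000 km/s.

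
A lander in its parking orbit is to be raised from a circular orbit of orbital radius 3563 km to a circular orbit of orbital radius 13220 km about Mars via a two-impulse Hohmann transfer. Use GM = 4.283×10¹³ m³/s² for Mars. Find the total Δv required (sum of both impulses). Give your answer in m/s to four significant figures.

Δv_total ≈ 1512 m/s

r₁ = 3563 km = 3.563×10⁶ m.
r₂ = 13220 km = 1.322×10⁷ m.
Transfer ellipse a_t = (r₁ + r₂)/2 = 8.392×10⁶ m.
At r₁: circular v_c1 = √(μ/r₁) = 3467 m/s; transfer-periapsis v_p = √[μ(2/r₁ − 1/a_t)] = 4352 m/s.
Δv₁ = v_p − v_c1 = 884.6 m/s.
At r₂: circular v_c2 = √(μ/r₂) = 1800 m/s; transfer-apoapsis v_a = √[μ(2/r₂ − 1/a_t)] = 1173 m/s.
Δv₂ = v_c2 − v_a = 627.1 m/s.
Total Δv = Δv₁ + Δv₂ = 1512 m/s.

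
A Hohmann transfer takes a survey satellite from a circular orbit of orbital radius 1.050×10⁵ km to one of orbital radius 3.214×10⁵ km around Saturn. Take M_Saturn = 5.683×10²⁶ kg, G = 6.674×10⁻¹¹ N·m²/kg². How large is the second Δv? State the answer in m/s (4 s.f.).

μ = GM = 6.674×10⁻¹¹ × 5.683×10²⁶ = 3.793×10¹⁶ m³/s².
r₁ = 1.050×10⁵ km = 1.050×10⁸ m.
r₂ = 3.214×10⁵ km = 3.214×10⁸ m.
Transfer ellipse a_t = (r₁ + r₂)/2 = 2.132×10⁸ m.
At r₁: circular v_c1 = √(μ/r₁) = 19010 m/s; transfer-perikrone v_p = √[μ(2/r₁ − 1/a_t)] = 23340 m/s.
At r₂: circular v_c2 = √(μ/r₂) = 10860 m/s; transfer-apokrone v_a = √[μ(2/r₂ − 1/a_t)] = 7624 m/s.
Δv₂ = v_c2 − v_a = 3240 m/s.

Δv ≈ 3240 m/s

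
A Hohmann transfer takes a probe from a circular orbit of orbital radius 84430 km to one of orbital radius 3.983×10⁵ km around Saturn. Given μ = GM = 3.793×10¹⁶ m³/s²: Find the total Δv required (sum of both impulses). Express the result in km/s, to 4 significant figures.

r₁ = 84430 km = 8.443×10⁷ m.
r₂ = 3.983×10⁵ km = 3.983×10⁸ m.
Transfer ellipse a_t = (r₁ + r₂)/2 = 2.414×10⁸ m.
At r₁: circular v_c1 = √(μ/r₁) = 21200 m/s; transfer-perikrone v_p = √[μ(2/r₁ − 1/a_t)] = 27230 m/s.
Δv₁ = v_p − v_c1 = 6032 m/s.
At r₂: circular v_c2 = √(μ/r₂) = 9759 m/s; transfer-apokrone v_a = √[μ(2/r₂ − 1/a_t)] = 5772 m/s.
Δv₂ = v_c2 − v_a = 3987 m/s.
Total Δv = Δv₁ + Δv₂ = 10020 m/s = 10.02 km/s.

Δv_total ≈ 10.02 km/s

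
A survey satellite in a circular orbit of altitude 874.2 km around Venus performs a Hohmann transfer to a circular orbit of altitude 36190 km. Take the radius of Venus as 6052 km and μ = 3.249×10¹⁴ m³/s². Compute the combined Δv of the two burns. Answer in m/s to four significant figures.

Δv_total ≈ 3430 m/s

r₁ = 6052 + 874.2 = 6926.2 km = 6.9262×10⁶ m.
r₂ = 6052 + 36190 = 42242 km = 4.2242×10⁷ m.
Transfer ellipse a_t = (r₁ + r₂)/2 = 2.458×10⁷ m.
At r₁: circular v_c1 = √(μ/r₁) = 6849 m/s; transfer-periapsis v_p = √[μ(2/r₁ − 1/a_t)] = 8978 m/s.
Δv₁ = v_p − v_c1 = 2129 m/s.
At r₂: circular v_c2 = √(μ/r₂) = 2773 m/s; transfer-apoapsis v_a = √[μ(2/r₂ − 1/a_t)] = 1472 m/s.
Δv₂ = v_c2 − v_a = 1301 m/s.
Total Δv = Δv₁ + Δv₂ = 3430 m/s.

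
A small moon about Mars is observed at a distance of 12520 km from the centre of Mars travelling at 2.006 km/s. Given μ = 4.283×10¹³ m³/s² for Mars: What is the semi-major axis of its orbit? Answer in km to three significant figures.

r = 1.252×10⁷ m.
Vis-viva rearranged: 1/a = 2/r − v²/μ = 1.597×10⁻⁷ − 9.395×10⁻⁸ = 6.579×10⁻⁸ m⁻¹.
a = 1.520×10⁷ m = 15200 km.

a ≈ 15200 km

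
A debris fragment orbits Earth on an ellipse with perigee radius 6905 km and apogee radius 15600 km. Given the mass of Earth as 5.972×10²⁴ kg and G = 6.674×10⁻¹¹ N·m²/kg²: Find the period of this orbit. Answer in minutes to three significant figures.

μ = GM = 6.674×10⁻¹¹ × 5.972×10²⁴ = 3.986×10¹⁴ m³/s².
Semi-major axis a = (r_p + r_a)/2 = (6905.0 + 15600)/2 = 11252 km = 1.125×10⁷ m.
By Kepler's third law T = 2π√(a³/μ) = 2π × 1.891×10³ = 1.188×10⁴ s.
= 198.0 minutes.

T ≈ 198 minutes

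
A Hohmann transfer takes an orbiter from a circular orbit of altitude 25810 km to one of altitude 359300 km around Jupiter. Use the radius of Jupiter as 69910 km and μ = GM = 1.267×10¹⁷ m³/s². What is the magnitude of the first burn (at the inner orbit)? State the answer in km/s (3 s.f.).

Δv ≈ 10.1 km/s

r₁ = 69910 + 25810 = 95720 km = 9.5720×10⁷ m.
r₂ = 69910 + 359300 = 429210 km = 4.2921×10⁸ m.
Transfer ellipse a_t = (r₁ + r₂)/2 = 2.625×10⁸ m.
At r₁: circular v_c1 = √(μ/r₁) = 36380 m/s; transfer-perijove v_p = √[μ(2/r₁ − 1/a_t)] = 46520 m/s.
Δv₁ = v_p − v_c1 = 10140 m/s.
= 10.14 km/s.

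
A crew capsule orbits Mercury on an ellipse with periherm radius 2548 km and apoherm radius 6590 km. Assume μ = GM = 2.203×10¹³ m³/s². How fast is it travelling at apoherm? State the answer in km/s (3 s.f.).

v ≈ 1.37 km/s

Semi-major axis a = (r_p + r_a)/2 = 4569.0 km = 4.569×10⁶ m.
Vis-viva: v² = μ(2/r − 1/a) = 2.203×10¹³ × (3.035×10⁻⁷ − 2.189×10⁻⁷) = 1.864×10⁶ m²/s².
v = 1365 m/s = 1.365 km/s.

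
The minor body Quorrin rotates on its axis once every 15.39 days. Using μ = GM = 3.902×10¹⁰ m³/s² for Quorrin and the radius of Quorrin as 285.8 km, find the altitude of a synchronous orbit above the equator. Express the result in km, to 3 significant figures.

T = 15.39 days = 1.330×10⁶ s.
A synchronous orbit has period T, so by Kepler's third law a = (μT²/4π²)^(1/3).
μT²/4π² = 3.902×10¹⁰ × (1.330×10⁶)² / 39.48 = 1.748×10²¹ m³.
a = 1.205×10⁷ m = 12045 km.
Altitude h = a − R = 12045 − 285.8 = 11759 km.

h_sync ≈ 11800 km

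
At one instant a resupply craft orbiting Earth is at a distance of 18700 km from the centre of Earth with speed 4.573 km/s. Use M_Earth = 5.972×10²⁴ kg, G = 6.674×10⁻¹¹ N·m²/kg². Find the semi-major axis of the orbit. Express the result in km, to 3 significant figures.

a ≈ 18400 km

μ = GM = 6.674×10⁻¹¹ × 5.972×10²⁴ = 3.986×10¹⁴ m³/s².
r = 1.870×10⁷ m.
Specific orbital energy ε = v²/2 − μ/r = (4573)²/2 − 3.986×10¹⁴/1.870×10⁷ = -1.086×10⁷ J/kg.
Since ε = −μ/(2a), a = −μ/(2ε) = 1.835×10⁷ m = 18354 km.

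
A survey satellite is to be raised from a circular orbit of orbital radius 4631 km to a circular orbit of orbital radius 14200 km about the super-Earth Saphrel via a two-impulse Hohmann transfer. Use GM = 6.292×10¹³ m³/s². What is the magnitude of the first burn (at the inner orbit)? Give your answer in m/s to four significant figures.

r₁ = 4631 km = 4.631×10⁶ m.
r₂ = 14200 km = 1.420×10⁷ m.
Transfer ellipse a_t = (r₁ + r₂)/2 = 9.416×10⁶ m.
At r₁: circular v_c1 = √(μ/r₁) = 3686 m/s; transfer-periapsis v_p = √[μ(2/r₁ − 1/a_t)] = 4527 m/s.
Δv₁ = v_p − v_c1 = 840.7 m/s.

Δv ≈ 840.7 m/s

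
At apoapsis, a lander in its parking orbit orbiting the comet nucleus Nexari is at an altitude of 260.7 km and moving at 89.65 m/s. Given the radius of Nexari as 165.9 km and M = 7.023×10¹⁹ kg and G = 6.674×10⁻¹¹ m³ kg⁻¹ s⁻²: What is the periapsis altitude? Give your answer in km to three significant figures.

μ = GM = 6.674×10⁻¹¹ × 7.023×10¹⁹ = 4.687×10⁹ m³/s².
r_a = 165.9 + 260.7 = 426.60 km = 4.266×10⁵ m.
Specific energy ε = v²/2 − μ/r = -6.969×10³ J/kg, so a = −μ/(2ε) = 3.363×10⁵ m.
The apsides satisfy r_p + r_a = 2a, so the periapsis radius is 2a − r_a = 2.460×10⁵ m = 246.00 km.
Periapsis altitude = 246.00 − 165.9 = 80.104 km.

periapsis altitude ≈ 80.1 km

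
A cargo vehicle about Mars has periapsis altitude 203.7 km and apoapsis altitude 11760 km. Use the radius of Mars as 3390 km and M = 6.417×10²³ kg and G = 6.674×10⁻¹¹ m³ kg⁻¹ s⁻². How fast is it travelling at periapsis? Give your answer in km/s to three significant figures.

v ≈ 4.39 km/s

μ = GM = 6.674×10⁻¹¹ × 6.417×10²³ = 4.283×10¹³ m³/s².
r_p = 3390 + 203.7 = 3593.7 km = 3.5937×10⁶ m.
r_a = 3390 + 11760 = 15150 km = 1.5150×10⁷ m.
Semi-major axis a = (r_p + r_a)/2 = 9371.9 km = 9.372×10⁶ m.
Vis-viva: v² = μ(2/r − 1/a) = 4.283×10¹³ × (5.565×10⁻⁷ − 1.067×10⁻⁷) = 1.926×10⁷ m²/s².
v = 4389 m/s = 4.389 km/s.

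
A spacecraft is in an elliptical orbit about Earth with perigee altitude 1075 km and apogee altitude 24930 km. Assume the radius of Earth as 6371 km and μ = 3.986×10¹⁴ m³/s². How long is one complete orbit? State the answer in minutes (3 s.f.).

T ≈ 447 minutes

r_p = 6371 + 1075 = 7446.0 km = 7.4460×10⁶ m.
r_a = 6371 + 24930 = 31301 km = 3.1301×10⁷ m.
Semi-major axis a = (r_p + r_a)/2 = (7446.0 + 31301)/2 = 19374 km = 1.937×10⁷ m.
By Kepler's third law T = 2π√(a³/μ) = 2π × 4.271×10³ = 2.684×10⁴ s.
= 447.3 minutes.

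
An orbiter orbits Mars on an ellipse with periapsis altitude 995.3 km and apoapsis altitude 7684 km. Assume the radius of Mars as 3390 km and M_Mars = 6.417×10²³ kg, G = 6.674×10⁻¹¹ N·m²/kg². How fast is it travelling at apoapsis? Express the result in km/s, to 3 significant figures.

μ = GM = 6.674×10⁻¹¹ × 6.417×10²³ = 4.283×10¹³ m³/s².
r_p = 3390 + 995.3 = 4385.3 km = 4.3853×10⁶ m.
r_a = 3390 + 7684 = 11074 km = 1.1074×10⁷ m.
Semi-major axis a = (r_p + r_a)/2 = 7729.6 km = 7.730×10⁶ m.
Vis-viva: v² = μ(2/r − 1/a) = 4.283×10¹³ × (1.806×10⁻⁷ − 1.294×10⁻⁷) = 2.194×10⁶ m²/s².
v = 1481 m/s = 1.481 km/s.

v ≈ 1.48 km/s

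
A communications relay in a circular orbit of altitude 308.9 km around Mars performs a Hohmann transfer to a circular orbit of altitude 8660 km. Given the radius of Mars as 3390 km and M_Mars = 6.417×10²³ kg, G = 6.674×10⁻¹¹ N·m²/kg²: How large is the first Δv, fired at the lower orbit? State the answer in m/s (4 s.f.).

Δv ≈ 806.6 m/s

μ = GM = 6.674×10⁻¹¹ × 6.417×10²³ = 4.283×10¹³ m³/s².
r₁ = 3390 + 308.9 = 3698.9 km = 3.6989×10⁶ m.
r₂ = 3390 + 8660 = 12050 km = 1.2050×10⁷ m.
Transfer ellipse a_t = (r₁ + r₂)/2 = 7.874×10⁶ m.
At r₁: circular v_c1 = √(μ/r₁) = 3403 m/s; transfer-periapsis v_p = √[μ(2/r₁ − 1/a_t)] = 4209 m/s.
Δv₁ = v_p − v_c1 = 806.6 m/s.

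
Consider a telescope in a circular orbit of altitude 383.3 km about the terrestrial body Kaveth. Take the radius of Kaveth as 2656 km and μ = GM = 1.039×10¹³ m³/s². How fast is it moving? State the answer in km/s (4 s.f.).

r = 2656 + 383.3 = 3039.3 km = 3.0393×10⁶ m.
For a circular orbit v = √(μ/r) = √(1.039×10¹³ / 3.039×10⁶) = √(3.419×10⁶) = 1849 m/s.
That is 1.849 km/s.

v ≈ 1.849 km/s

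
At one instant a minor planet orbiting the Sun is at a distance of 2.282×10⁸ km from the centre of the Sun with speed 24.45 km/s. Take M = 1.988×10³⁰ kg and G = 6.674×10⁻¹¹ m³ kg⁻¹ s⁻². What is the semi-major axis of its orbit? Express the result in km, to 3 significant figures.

a ≈ 2.35×10⁸ km

μ = GM = 6.674×10⁻¹¹ × 1.988×10³⁰ = 1.327×10²⁰ m³/s².
r = 2.282×10¹¹ m.
Specific orbital energy ε = v²/2 − μ/r = (24450)²/2 − 1.327×10²⁰/2.282×10¹¹ = -2.825×10⁸ J/kg.
Since ε = −μ/(2a), a = −μ/(2ε) = 2.348×10¹¹ m = 2.3482×10⁸ km.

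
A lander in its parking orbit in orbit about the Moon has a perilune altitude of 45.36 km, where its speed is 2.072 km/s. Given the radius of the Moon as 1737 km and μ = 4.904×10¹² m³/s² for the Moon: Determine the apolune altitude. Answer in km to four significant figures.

apolune altitude ≈ 4589 km

r_p = 1737 + 45.36 = 1782.4 km = 1.782×10⁶ m.
Specific energy ε = v²/2 − μ/r = -6.048×10⁵ J/kg, so a = −μ/(2ε) = 4.054×10⁶ m.
The apsides satisfy r_p + r_a = 2a, so the apolune radius is 2a − r_p = 6.326×10⁶ m = 6325.9 km.
Apolune altitude = 6325.9 − 1737 = 4588.9 km.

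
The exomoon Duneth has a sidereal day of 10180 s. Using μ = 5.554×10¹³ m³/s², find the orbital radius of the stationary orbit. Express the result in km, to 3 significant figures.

A synchronous orbit has period T, so by Kepler's third law a = (μT²/4π²)^(1/3).
μT²/4π² = 5.554×10¹³ × (1.018×10⁴)² / 39.48 = 1.458×10²⁰ m³.
a = 5.263×10⁶ m = 5263.2 km.

r_sync ≈ 5260 km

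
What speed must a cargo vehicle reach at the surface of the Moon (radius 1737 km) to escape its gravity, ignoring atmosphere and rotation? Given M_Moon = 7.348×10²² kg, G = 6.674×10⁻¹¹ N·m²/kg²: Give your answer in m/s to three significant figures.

μ = GM = 6.674×10⁻¹¹ × 7.348×10²² = 4.904×10¹² m³/s².
r = R = 1.737×10⁶ m.
Escape speed v_esc = √(2μ/r) = √(2 × 4.904×10¹² / 1.737×10⁶) = √(5.647×10⁶) = 2376 m/s.

v_esc ≈ 2380 m/s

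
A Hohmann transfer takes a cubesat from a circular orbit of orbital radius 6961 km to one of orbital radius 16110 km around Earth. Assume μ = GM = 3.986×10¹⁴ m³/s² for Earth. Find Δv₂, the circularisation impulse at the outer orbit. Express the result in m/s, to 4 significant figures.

r₁ = 6961 km = 6.961×10⁶ m.
r₂ = 16110 km = 1.611×10⁷ m.
Transfer ellipse a_t = (r₁ + r₂)/2 = 1.154×10⁷ m.
At r₁: circular v_c1 = √(μ/r₁) = 7567 m/s; transfer-perigee v_p = √[μ(2/r₁ − 1/a_t)] = 8943 m/s.
At r₂: circular v_c2 = √(μ/r₂) = 4974 m/s; transfer-apogee v_a = √[μ(2/r₂ − 1/a_t)] = 3864 m/s.
Δv₂ = v_c2 − v_a = 1110 m/s.

Δv ≈ 1110 m/s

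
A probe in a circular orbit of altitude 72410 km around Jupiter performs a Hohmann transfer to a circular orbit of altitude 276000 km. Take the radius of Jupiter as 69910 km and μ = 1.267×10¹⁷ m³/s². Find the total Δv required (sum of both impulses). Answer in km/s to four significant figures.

Δv_total ≈ 10.21 km/s

r₁ = 69910 + 72410 = 142320 km = 1.4232×10⁸ m.
r₂ = 69910 + 276000 = 345910 km = 3.4591×10⁸ m.
Transfer ellipse a_t = (r₁ + r₂)/2 = 2.441×10⁸ m.
At r₁: circular v_c1 = √(μ/r₁) = 29840 m/s; transfer-perijove v_p = √[μ(2/r₁ − 1/a_t)] = 35520 m/s.
Δv₁ = v_p − v_c1 = 5680 m/s.
At r₂: circular v_c2 = √(μ/r₂) = 19140 m/s; transfer-apojove v_a = √[μ(2/r₂ − 1/a_t)] = 14610 m/s.
Δv₂ = v_c2 − v_a = 4525 m/s.
Total Δv = Δv₁ + Δv₂ = 10210 m/s = 10.21 km/s.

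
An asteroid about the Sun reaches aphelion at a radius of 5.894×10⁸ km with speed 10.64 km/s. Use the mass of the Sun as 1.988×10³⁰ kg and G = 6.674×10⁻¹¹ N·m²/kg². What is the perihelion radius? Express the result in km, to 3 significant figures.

μ = GM = 6.674×10⁻¹¹ × 1.988×10³⁰ = 1.327×10²⁰ m³/s².
r_a = 5.894×10¹¹ m.
Specific energy ε = v²/2 − μ/r = -1.685×10⁸ J/kg, so a = −μ/(2ε) = 3.937×10¹¹ m.
The apsides satisfy r_p + r_a = 2a, so the perihelion radius is 2a − r_a = 1.980×10¹¹ m = 1.9799×10⁸ km.

perihelion radius ≈ 1.98×10⁸ km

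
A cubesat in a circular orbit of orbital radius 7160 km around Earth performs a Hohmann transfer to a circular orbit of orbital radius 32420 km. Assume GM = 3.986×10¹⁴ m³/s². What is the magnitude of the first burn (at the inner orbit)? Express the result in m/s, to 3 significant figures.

r₁ = 7160 km = 7.160×10⁶ m.
r₂ = 32420 km = 3.242×10⁷ m.
Transfer ellipse a_t = (r₁ + r₂)/2 = 1.979×10⁷ m.
At r₁: circular v_c1 = √(μ/r₁) = 7461 m/s; transfer-perigee v_p = √[μ(2/r₁ − 1/a_t)] = 9550 m/s.
Δv₁ = v_p − v_c1 = 2089 m/s.

Δv ≈ 2090 m/s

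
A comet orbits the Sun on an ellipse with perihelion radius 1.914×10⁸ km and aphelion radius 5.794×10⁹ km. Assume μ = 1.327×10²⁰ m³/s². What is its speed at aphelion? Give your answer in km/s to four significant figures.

Semi-major axis a = (r_p + r_a)/2 = 2.9927×10⁹ km = 2.993×10¹² m.
Vis-viva: v² = μ(2/r − 1/a) = 1.327×10²⁰ × (3.452×10⁻¹³ − 3.341×10⁻¹³) = 1.465×10⁶ m²/s².
v = 1210 m/s = 1.210 km/s.

v ≈ 1.210 km/s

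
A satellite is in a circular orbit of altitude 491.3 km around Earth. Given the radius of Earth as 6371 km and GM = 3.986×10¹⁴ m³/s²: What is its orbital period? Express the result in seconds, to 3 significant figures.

T ≈ 5660 seconds

r = 6371 + 491.3 = 6862.3 km = 6.8623×10⁶ m.
Kepler's third law: T = 2π√(r³/μ) = 2π√((6.862×10⁶)³ / 3.986×10¹⁴).
r³/μ = 8.107×10⁵ s², so T = 2π × 9.004×10² = 5.657×10³ s.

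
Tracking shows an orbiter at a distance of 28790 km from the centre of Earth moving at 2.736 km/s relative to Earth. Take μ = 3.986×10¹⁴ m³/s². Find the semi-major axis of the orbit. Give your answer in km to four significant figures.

r = 2.879×10⁷ m.
Vis-viva rearranged: 1/a = 2/r − v²/μ = 6.947×10⁻⁸ − 1.878×10⁻⁸ = 5.069×10⁻⁸ m⁻¹.
a = 1.973×10⁷ m = 19728 km.

a ≈ 19730 km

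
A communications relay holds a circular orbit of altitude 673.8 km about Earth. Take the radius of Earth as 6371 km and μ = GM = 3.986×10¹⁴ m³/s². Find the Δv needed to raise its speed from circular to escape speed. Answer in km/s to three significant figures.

r = 6371 + 673.8 = 7044.8 km = 7.0448×10⁶ m.
Circular speed v_c = √(μ/r) = 7522 m/s.
Escape speed v_esc = √(2μ/r) = √2 × v_c = 10640 m/s.
Δv = v_esc − v_c = 3116 m/s = 3.116 km/s.

Δv ≈ 3.12 km/s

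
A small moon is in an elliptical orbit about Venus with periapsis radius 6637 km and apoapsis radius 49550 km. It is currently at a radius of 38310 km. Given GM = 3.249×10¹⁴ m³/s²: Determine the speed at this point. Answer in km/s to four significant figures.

Semi-major axis a = (r_p + r_a)/2 = 28094 km = 2.809×10⁷ m.
Vis-viva: v² = μ(2/r − 1/a) = 3.249×10¹⁴ × (5.221×10⁻⁸ − 3.560×10⁻⁸) = 5.397×10⁶ m²/s².
v = 2323 m/s = 2.323 km/s.

v ≈ 2.323 km/s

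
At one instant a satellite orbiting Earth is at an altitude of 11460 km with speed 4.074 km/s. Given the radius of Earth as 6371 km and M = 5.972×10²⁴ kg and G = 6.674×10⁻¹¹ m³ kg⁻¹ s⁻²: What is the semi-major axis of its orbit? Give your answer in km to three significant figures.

μ = GM = 6.674×10⁻¹¹ × 5.972×10²⁴ = 3.986×10¹⁴ m³/s².
r = 6371 + 11460 = 17831 km = 1.783×10⁷ m.
Vis-viva rearranged: 1/a = 2/r − v²/μ = 1.122×10⁻⁷ − 4.164×10⁻⁸ = 7.052×10⁻⁸ m⁻¹.
a = 1.418×10⁷ m = 14180 km.

a ≈ 14200 km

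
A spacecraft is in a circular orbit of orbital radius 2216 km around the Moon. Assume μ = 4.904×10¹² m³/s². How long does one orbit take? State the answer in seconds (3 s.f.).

r = 2216 km = 2.216×10⁶ m.
Kepler's third law: T = 2π√(r³/μ) = 2π√((2.216×10⁶)³ / 4.904×10¹²).
r³/μ = 2.219×10⁶ s², so T = 2π × 1.490×10³ = 9.360×10³ s.

T ≈ 9360 seconds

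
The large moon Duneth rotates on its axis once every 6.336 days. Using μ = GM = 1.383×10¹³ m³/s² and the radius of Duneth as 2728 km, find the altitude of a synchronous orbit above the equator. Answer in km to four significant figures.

h_sync ≈ 44450 km

T = 6.336 days = 5.474×10⁵ s.
A synchronous orbit has period T, so by Kepler's third law a = (μT²/4π²)^(1/3).
μT²/4π² = 1.383×10¹³ × (5.474×10⁵)² / 39.48 = 1.050×10²³ m³.
a = 4.717×10⁷ m = 47174 km.
Altitude h = a − R = 47174 − 2728 = 44446 km.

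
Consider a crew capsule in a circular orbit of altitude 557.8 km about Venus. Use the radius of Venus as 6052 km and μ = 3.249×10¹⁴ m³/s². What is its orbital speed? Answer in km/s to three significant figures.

r = 6052 + 557.8 = 6609.8 km = 6.6098×10⁶ m.
For a circular orbit v = √(μ/r) = √(3.249×10¹⁴ / 6.610×10⁶) = √(4.915×10⁷) = 7011 m/s.
That is 7.011 km/s.

v ≈ 7.01 km/s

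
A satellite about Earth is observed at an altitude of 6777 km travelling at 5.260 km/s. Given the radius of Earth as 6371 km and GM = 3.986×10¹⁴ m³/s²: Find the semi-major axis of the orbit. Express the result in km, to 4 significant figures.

r = 6371 + 6777 = 13148 km = 1.315×10⁷ m.
Vis-viva rearranged: 1/a = 2/r − v²/μ = 1.521×10⁻⁷ − 6.941×10⁻⁸ = 8.270×10⁻⁸ m⁻¹.
a = 1.209×10⁷ m = 12092 km.

a ≈ 12090 km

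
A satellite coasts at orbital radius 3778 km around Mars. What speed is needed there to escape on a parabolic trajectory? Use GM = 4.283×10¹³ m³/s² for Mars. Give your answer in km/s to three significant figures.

r = 3778 km = 3.778×10⁶ m.
Escape speed v_esc = √(2μ/r) = √(2 × 4.283×10¹³ / 3.778×10⁶) = √(2.267×10⁷) = 4762 m/s.
= 4.762 km/s.

v_esc ≈ 4.76 km/s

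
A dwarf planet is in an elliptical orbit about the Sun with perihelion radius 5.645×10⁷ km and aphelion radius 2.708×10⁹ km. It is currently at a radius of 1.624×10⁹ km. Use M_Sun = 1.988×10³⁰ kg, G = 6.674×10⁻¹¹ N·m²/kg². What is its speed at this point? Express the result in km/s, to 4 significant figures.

μ = GM = 6.674×10⁻¹¹ × 1.988×10³⁰ = 1.327×10²⁰ m³/s².
Semi-major axis a = (r_p + r_a)/2 = 1.3822×10⁹ km = 1.382×10¹² m.
Vis-viva: v² = μ(2/r − 1/a) = 1.327×10²⁰ × (1.232×10⁻¹² − 7.235×10⁻¹³) = 6.741×10⁷ m²/s².
v = 8210 m/s = 8.210 km/s.

v ≈ 8.210 km/s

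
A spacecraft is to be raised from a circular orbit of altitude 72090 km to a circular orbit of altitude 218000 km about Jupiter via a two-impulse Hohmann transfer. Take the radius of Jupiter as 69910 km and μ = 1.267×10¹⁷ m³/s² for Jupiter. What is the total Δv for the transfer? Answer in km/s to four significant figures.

Δv_total ≈ 8.627 km/s

r₁ = 69910 + 72090 = 142000 km = 1.4200×10⁸ m.
r₂ = 69910 + 218000 = 287910 km = 2.8791×10⁸ m.
Transfer ellipse a_t = (r₁ + r₂)/2 = 2.150×10⁸ m.
At r₁: circular v_c1 = √(μ/r₁) = 29870 m/s; transfer-perijove v_p = √[μ(2/r₁ − 1/a_t)] = 34570 m/s.
Δv₁ = v_p − v_c1 = 4699 m/s.
At r₂: circular v_c2 = √(μ/r₂) = 20980 m/s; transfer-apojove v_a = √[μ(2/r₂ − 1/a_t)] = 17050 m/s.
Δv₂ = v_c2 − v_a = 3928 m/s.
Total Δv = Δv₁ + Δv₂ = 8627 m/s = 8.627 km/s.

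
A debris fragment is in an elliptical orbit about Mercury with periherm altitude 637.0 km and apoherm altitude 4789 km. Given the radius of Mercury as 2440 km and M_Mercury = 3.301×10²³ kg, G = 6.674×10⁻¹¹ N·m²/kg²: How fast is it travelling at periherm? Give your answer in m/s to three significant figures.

v ≈ 3170 m/s

μ = GM = 6.674×10⁻¹¹ × 3.301×10²³ = 2.203×10¹³ m³/s².
r_p = 2440 + 637.0 = 3077.0 km = 3.0770×10⁶ m.
r_a = 2440 + 4789 = 7229.0 km = 7.2290×10⁶ m.
Semi-major axis a = (r_p + r_a)/2 = 5153.0 km = 5.153×10⁶ m.
Vis-viva: v² = μ(2/r − 1/a) = 2.203×10¹³ × (6.500×10⁻⁷ − 1.941×10⁻⁷) = 1.004×10⁷ m²/s².
v = 3169 m/s.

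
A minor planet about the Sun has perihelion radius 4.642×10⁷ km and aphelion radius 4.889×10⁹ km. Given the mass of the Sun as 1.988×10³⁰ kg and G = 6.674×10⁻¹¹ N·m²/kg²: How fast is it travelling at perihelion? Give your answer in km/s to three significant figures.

v ≈ 75.3 km/s

μ = GM = 6.674×10⁻¹¹ × 1.988×10³⁰ = 1.327×10²⁰ m³/s².
Semi-major axis a = (r_p + r_a)/2 = 2.4677×10⁹ km = 2.468×10¹² m.
Vis-viva: v² = μ(2/r − 1/a) = 1.327×10²⁰ × (4.308×10⁻¹¹ − 4.052×10⁻¹³) = 5.663×10⁹ m²/s².
v = 75250 m/s = 75.25 km/s.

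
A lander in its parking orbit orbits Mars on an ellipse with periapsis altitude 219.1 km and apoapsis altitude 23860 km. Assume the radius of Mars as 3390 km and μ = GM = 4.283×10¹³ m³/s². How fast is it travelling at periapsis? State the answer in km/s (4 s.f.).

r_p = 3390 + 219.1 = 3609.1 km = 3.6091×10⁶ m.
r_a = 3390 + 23860 = 27250 km = 2.7250×10⁷ m.
Semi-major axis a = (r_p + r_a)/2 = 15430 km = 1.543×10⁷ m.
Vis-viva: v² = μ(2/r − 1/a) = 4.283×10¹³ × (5.542×10⁻⁷ − 6.481×10⁻⁸) = 2.096×10⁷ m²/s².
v = 4578 m/s = 4.578 km/s.

v ≈ 4.578 km/s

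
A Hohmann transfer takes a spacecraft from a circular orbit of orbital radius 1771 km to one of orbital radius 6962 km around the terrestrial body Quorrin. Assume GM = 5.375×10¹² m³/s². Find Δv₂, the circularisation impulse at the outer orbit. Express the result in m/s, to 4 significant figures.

Δv ≈ 319.1 m/s

r₁ = 1771 km = 1.771×10⁶ m.
r₂ = 6962 km = 6.962×10⁶ m.
Transfer ellipse a_t = (r₁ + r₂)/2 = 4.366×10⁶ m.
At r₁: circular v_c1 = √(μ/r₁) = 1742 m/s; transfer-periapsis v_p = √[μ(2/r₁ − 1/a_t)] = 2200 m/s.
At r₂: circular v_c2 = √(μ/r₂) = 878.7 m/s; transfer-apoapsis v_a = √[μ(2/r₂ − 1/a_t)] = 559.6 m/s.
Δv₂ = v_c2 − v_a = 319.1 m/s.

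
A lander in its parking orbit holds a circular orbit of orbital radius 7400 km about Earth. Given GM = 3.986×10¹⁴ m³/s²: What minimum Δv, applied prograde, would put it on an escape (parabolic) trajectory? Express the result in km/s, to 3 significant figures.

Δv ≈ 3.04 km/s

r = 7400 km = 7.400×10⁶ m.
Circular speed v_c = √(μ/r) = 7339 m/s.
Escape speed v_esc = √(2μ/r) = √2 × v_c = 10380 m/s.
Δv = v_esc − v_c = 3040 m/s = 3.040 km/s.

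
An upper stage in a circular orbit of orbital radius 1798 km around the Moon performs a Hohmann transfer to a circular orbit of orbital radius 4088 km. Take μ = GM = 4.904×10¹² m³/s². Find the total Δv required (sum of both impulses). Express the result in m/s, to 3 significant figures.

r₁ = 1798 km = 1.798×10⁶ m.
r₂ = 4088 km = 4.088×10⁶ m.
Transfer ellipse a_t = (r₁ + r₂)/2 = 2.943×10⁶ m.
At r₁: circular v_c1 = √(μ/r₁) = 1652 m/s; transfer-perilune v_p = √[μ(2/r₁ − 1/a_t)] = 1946 m/s.
Δv₁ = v_p − v_c1 = 294.9 m/s.
At r₂: circular v_c2 = √(μ/r₂) = 1095 m/s; transfer-apolune v_a = √[μ(2/r₂ − 1/a_t)] = 856.1 m/s.
Δv₂ = v_c2 − v_a = 239.2 m/s.
Total Δv = Δv₁ + Δv₂ = 534.1 m/s.

Δv_total ≈ 534 m/s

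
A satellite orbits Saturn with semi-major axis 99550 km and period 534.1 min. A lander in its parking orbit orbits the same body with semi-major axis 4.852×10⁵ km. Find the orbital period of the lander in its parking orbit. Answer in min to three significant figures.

Kepler's third law: T² ∝ a³, so T₂ = T₁ (a₂/a₁)^(3/2).
a₂/a₁ = 4.874, (a₂/a₁)^(3/2) = 10.76.
T₂ = 534.1 × 10.76 = 5747 min.

T₂ ≈ 5750 min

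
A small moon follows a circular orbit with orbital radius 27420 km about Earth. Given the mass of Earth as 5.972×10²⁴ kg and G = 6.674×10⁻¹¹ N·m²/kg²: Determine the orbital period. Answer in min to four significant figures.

μ = GM = 6.674×10⁻¹¹ × 5.972×10²⁴ = 3.986×10¹⁴ m³/s².
r = 27420 km = 2.742×10⁷ m.
Kepler's third law: T = 2π√(r³/μ) = 2π√((2.742×10⁷)³ / 3.986×10¹⁴).
r³/μ = 5.172×10⁷ s², so T = 2π × 7.192×10³ = 4.519×10⁴ s.
Converting: 4.519×10⁴ s ÷ 60.00 = 753.1 min.

T ≈ 753.1 min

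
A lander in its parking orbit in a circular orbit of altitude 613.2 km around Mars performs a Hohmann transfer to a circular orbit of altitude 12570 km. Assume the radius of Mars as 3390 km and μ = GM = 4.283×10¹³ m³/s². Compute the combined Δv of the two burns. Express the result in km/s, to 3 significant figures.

Δv_total ≈ 1.47 km/s

r₁ = 3390 + 613.2 = 4003.2 km = 4.0032×10⁶ m.
r₂ = 3390 + 12570 = 15960 km = 1.5960×10⁷ m.
Transfer ellipse a_t = (r₁ + r₂)/2 = 9.982×10⁶ m.
At r₁: circular v_c1 = √(μ/r₁) = 3271 m/s; transfer-periapsis v_p = √[μ(2/r₁ − 1/a_t)] = 4136 m/s.
Δv₁ = v_p − v_c1 = 865.1 m/s.
At r₂: circular v_c2 = √(μ/r₂) = 1638 m/s; transfer-apoapsis v_a = √[μ(2/r₂ − 1/a_t)] = 1037 m/s.
Δv₂ = v_c2 − v_a = 600.7 m/s.
Total Δv = Δv₁ + Δv₂ = 1466 m/s = 1.466 km/s.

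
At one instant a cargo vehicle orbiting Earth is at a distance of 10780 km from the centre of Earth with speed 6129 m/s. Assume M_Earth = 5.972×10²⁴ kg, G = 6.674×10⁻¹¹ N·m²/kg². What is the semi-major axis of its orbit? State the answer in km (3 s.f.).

μ = GM = 6.674×10⁻¹¹ × 5.972×10²⁴ = 3.986×10¹⁴ m³/s².
r = 1.078×10⁷ m.
Specific orbital energy ε = v²/2 − μ/r = (6129)²/2 − 3.986×10¹⁴/1.078×10⁷ = -1.819×10⁷ J/kg.
Since ε = −μ/(2a), a = −μ/(2ε) = 1.096×10⁷ m = 10955 km.

a ≈ 11000 km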